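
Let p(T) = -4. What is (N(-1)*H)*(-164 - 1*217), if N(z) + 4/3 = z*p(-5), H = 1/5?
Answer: -1016/5 ≈ -203.20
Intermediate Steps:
H = ⅕ ≈ 0.20000
N(z) = -4/3 - 4*z (N(z) = -4/3 + z*(-4) = -4/3 - 4*z)
(N(-1)*H)*(-164 - 1*217) = ((-4/3 - 4*(-1))*(⅕))*(-164 - 1*217) = ((-4/3 + 4)*(⅕))*(-164 - 217) = ((8/3)*(⅕))*(-381) = (8/15)*(-381) = -1016/5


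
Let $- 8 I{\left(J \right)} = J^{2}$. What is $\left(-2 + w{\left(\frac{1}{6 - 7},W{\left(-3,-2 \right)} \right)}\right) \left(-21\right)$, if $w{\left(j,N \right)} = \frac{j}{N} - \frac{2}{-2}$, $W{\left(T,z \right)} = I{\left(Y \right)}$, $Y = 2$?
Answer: $-21$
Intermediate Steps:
$I{\left(J \right)} = - \frac{J^{2}}{8}$
$W{\left(T,z \right)} = - \frac{1}{2}$ ($W{\left(T,z \right)} = - \frac{2^{2}}{8} = \left(- \frac{1}{8}\right) 4 = - \frac{1}{2}$)
$w{\left(j,N \right)} = 1 + \frac{j}{N}$ ($w{\left(j,N \right)} = \frac{j}{N} - -1 = \frac{j}{N} + 1 = 1 + \frac{j}{N}$)
$\left(-2 + w{\left(\frac{1}{6 - 7},W{\left(-3,-2 \right)} \right)}\right) \left(-21\right) = \left(-2 + \frac{- \frac{1}{2} + \frac{1}{6 - 7}}{- \frac{1}{2}}\right) \left(-21\right) = \left(-2 - 2 \left(- \frac{1}{2} + \frac{1}{-1}\right)\right) \left(-21\right) = \left(-2 - 2 \left(- \frac{1}{2} - 1\right)\right) \left(-21\right) = \left(-2 - -3\right) \left(-21\right) = \left(-2 + 3\right) \left(-21\right) = 1 \left(-21\right) = -21$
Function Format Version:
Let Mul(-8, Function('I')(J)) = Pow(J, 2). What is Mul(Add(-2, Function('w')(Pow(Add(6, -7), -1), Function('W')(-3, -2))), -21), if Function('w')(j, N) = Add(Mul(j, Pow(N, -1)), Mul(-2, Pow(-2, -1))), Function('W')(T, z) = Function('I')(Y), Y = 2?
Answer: -21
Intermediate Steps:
Function('I')(J) = Mul(Rational(-1, 8), Pow(J, 2))
Function('W')(T, z) = Rational(-1, 2) (Function('W')(T, z) = Mul(Rational(-1, 8), Pow(2, 2)) = Mul(Rational(-1, 8), 4) = Rational(-1, 2))
Function('w')(j, N) = Add(1, Mul(j, Pow(N, -1))) (Function('w')(j, N) = Add(Mul(j, Pow(N, -1)), Mul(-2, Rational(-1, 2))) = Add(Mul(j, Pow(N, -1)), 1) = Add(1, Mul(j, Pow(N, -1))))
Mul(Add(-2, Function('w')(Pow(Add(6, -7), -1), Function('W')(-3, -2))), -21) = Mul(Add(-2, Mul(Pow(Rational(-1, 2), -1), Add(Rational(-1, 2), Pow(Add(6, -7), -1)))), -21) = Mul(Add(-2, Mul(-2, Add(Rational(-1, 2), Pow(-1, -1)))), -21) = Mul(Add(-2, Mul(-2, Add(Rational(-1, 2), -1))), -21) = Mul(Add(-2, Mul(-2, Rational(-3, 2))), -21) = Mul(Add(-2, 3), -21) = Mul(1, -21) = -21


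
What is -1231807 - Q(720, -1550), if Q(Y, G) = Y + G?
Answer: -1230977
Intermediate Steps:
Q(Y, G) = G + Y
-1231807 - Q(720, -1550) = -1231807 - (-1550 + 720) = -1231807 - 1*(-830) = -1231807 + 830 = -1230977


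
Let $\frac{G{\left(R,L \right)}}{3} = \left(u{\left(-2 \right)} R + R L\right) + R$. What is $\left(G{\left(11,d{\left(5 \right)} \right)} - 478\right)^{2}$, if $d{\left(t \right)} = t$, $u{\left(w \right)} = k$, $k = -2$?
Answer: $119716$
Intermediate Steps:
$u{\left(w \right)} = -2$
$G{\left(R,L \right)} = - 3 R + 3 L R$ ($G{\left(R,L \right)} = 3 \left(\left(- 2 R + R L\right) + R\right) = 3 \left(\left(- 2 R + L R\right) + R\right) = 3 \left(- R + L R\right) = - 3 R + 3 L R$)
$\left(G{\left(11,d{\left(5 \right)} \right)} - 478\right)^{2} = \left(3 \cdot 11 \left(-1 + 5\right) - 478\right)^{2} = \left(3 \cdot 11 \cdot 4 - 478\right)^{2} = \left(132 - 478\right)^{2} = \left(-346\right)^{2} = 119716$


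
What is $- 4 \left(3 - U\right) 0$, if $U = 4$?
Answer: $0$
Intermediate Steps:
$- 4 \left(3 - U\right) 0 = - 4 \left(3 - 4\right) 0 = \left(-4\right) \left(-1\right) 0 = 4 \cdot 0 = 0$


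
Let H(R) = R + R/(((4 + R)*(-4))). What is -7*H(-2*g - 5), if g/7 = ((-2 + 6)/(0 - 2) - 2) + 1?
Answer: -42217/164 ≈ -257.42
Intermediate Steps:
g = -21 (g = 7*(((-2 + 6)/(0 - 2) - 2) + 1) = 7*((4/(-2) - 2) + 1) = 7*((4*(-½) - 2) + 1) = 7*((-2 - 2) + 1) = 7*(-4 + 1) = 7*(-3) = -21)
H(R) = R + R/(-16 - 4*R)
-7*H(-2*g - 5) = -7*(-2*(-21) - 5)*(15 + 4*(-2*(-21) - 5))/(4*(4 + (-2*(-21) - 5))) = -7*(42 - 5)*(15 + 4*(42 - 5))/(4*(4 + (42 - 5))) = -7*37*(15 + 4*37)/(4*(4 + 37)) = -7*37*(15 + 148)/(4*41) = -7*37*163/(4*41) = -7*6031/164 = -42217/164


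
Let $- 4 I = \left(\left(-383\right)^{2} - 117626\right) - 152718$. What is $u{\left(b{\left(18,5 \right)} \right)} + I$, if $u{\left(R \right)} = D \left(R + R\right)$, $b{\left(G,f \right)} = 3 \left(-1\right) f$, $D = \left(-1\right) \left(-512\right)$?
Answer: $\frac{62215}{4} \approx 15554.0$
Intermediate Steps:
$D = 512$
$b{\left(G,f \right)} = - 3 f$
$u{\left(R \right)} = 1024 R$ ($u{\left(R \right)} = 512 \left(R + R\right) = 512 \cdot 2 R = 1024 R$)
$I = \frac{123655}{4}$ ($I = - \frac{\left(\left(-383\right)^{2} - 117626\right) - 152718}{4} = - \frac{\left(146689 - 117626\right) - 152718}{4} = - \frac{29063 - 152718}{4} = \left(- \frac{1}{4}\right) \left(-123655\right) = \frac{123655}{4} \approx 30914.0$)
$u{\left(b{\left(18,5 \right)} \right)} + I = 1024 \left(\left(-3\right) 5\right) + \frac{123655}{4} = 1024 \left(-15\right) + \frac{123655}{4} = -15360 + \frac{123655}{4} = \frac{62215}{4}$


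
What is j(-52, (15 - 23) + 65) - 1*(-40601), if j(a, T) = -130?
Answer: 40471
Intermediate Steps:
j(-52, (15 - 23) + 65) - 1*(-40601) = -130 - 1*(-40601) = -130 + 40601 = 40471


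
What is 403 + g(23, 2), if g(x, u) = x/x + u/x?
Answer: 9294/23 ≈ 404.09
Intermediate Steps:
g(x, u) = 1 + u/x
403 + g(23, 2) = 403 + (2 + 23)/23 = 403 + (1/23)*25 = 403 + 25/23 = 9294/23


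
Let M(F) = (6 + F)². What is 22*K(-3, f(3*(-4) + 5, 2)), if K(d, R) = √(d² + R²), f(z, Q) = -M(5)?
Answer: 110*√586 ≈ 2662.8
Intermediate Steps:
f(z, Q) = -121 (f(z, Q) = -(6 + 5)² = -1*11² = -1*121 = -121)
K(d, R) = √(R² + d²)
22*K(-3, f(3*(-4) + 5, 2)) = 22*√((-121)² + (-3)²) = 22*√(14641 + 9) = 22*√14650 = 22*(5*√586) = 110*√586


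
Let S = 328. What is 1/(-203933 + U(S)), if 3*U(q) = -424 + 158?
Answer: -3/612065 ≈ -4.9014e-6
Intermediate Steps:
U(q) = -266/3 (U(q) = (-424 + 158)/3 = (⅓)*(-266) = -266/3)
1/(-203933 + U(S)) = 1/(-203933 - 266/3) = 1/(-612065/3) = -3/612065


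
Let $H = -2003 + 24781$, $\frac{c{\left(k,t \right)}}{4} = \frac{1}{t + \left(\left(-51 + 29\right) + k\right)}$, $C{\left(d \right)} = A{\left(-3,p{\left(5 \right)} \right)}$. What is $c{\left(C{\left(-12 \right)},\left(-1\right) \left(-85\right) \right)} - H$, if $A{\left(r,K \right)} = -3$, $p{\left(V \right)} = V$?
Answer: $- \frac{341669}{15} \approx -22778.0$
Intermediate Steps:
$C{\left(d \right)} = -3$
$c{\left(k,t \right)} = \frac{4}{-22 + k + t}$ ($c{\left(k,t \right)} = \frac{4}{t + \left(\left(-51 + 29\right) + k\right)} = \frac{4}{t + \left(-22 + k\right)} = \frac{4}{-22 + k + t}$)
$H = 22778$
$c{\left(C{\left(-12 \right)},\left(-1\right) \left(-85\right) \right)} - H = \frac{4}{-22 - 3 - -85} - 22778 = \frac{4}{-22 - 3 + 85} - 22778 = \frac{4}{60} - 22778 = 4 \cdot \frac{1}{60} - 22778 = \frac{1}{15} - 22778 = - \frac{341669}{15}$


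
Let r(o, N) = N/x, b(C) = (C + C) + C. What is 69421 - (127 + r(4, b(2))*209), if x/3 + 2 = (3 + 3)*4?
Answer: 69275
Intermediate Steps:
x = 66 (x = -6 + 3*((3 + 3)*4) = -6 + 3*(6*4) = -6 + 3*24 = -6 + 72 = 66)
b(C) = 3*C (b(C) = 2*C + C = 3*C)
r(o, N) = N/66
69421 - (127 + r(4, b(2))*209) = 69421 - (127 + ((3*2)/66)*209) = 69421 - (127 + ((1/66)*6)*209) = 69421 - (127 + (1/11)*209) = 69421 - (127 + 19) = 69421 - 1*146 = 69421 - 146 = 69275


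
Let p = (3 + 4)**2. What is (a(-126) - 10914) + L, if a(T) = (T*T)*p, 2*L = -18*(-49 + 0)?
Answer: 767451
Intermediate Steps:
p = 49 (p = 7**2 = 49)
L = 441 (L = (-18*(-49 + 0))/2 = (-18*(-49))/2 = (1/2)*882 = 441)
a(T) = 49*T**2 (a(T) = (T*T)*49 = T**2*49 = 49*T**2)
(a(-126) - 10914) + L = (49*(-126)**2 - 10914) + 441 = (49*15876 - 10914) + 441 = (777924 - 10914) + 441 = 767010 + 441 = 767451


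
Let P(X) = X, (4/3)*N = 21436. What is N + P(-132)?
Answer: 15945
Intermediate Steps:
N = 16077 (N = (¾)*21436 = 16077)
N + P(-132) = 16077 - 132 = 15945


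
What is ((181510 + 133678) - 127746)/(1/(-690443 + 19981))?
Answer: -125672738204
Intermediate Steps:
((181510 + 133678) - 127746)/(1/(-690443 + 19981)) = (315188 - 127746)/(1/(-670462)) = 187442/(-1/670462) = 187442*(-670462) = -125672738204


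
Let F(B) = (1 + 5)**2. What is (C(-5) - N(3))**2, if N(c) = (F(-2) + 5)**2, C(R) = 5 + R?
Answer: 2825761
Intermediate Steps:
F(B) = 36 (F(B) = 6**2 = 36)
N(c) = 1681 (N(c) = (36 + 5)**2 = 41**2 = 1681)
(C(-5) - N(3))**2 = ((5 - 5) - 1*1681)**2 = (0 - 1681)**2 = (-1681)**2 = 2825761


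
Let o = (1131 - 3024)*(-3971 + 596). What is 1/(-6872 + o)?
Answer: 1/6382003 ≈ 1.5669e-7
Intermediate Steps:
o = 6388875 (o = -1893*(-3375) = 6388875)
1/(-6872 + o) = 1/(-6872 + 6388875) = 1/6382003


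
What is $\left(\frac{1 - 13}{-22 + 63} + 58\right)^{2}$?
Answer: $\frac{5597956}{1681} \approx 3330.1$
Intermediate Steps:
$\left(\frac{1 - 13}{-22 + 63} + 58\right)^{2} = \left(- \frac{12}{41} + 58\right)^{2} = \left(\frac{2366}{41}\right)^{2} = \frac{5597956}{1681}$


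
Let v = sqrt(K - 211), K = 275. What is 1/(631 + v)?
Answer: 1/639 ≈ 0.0015649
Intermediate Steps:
v = 8 (v = sqrt(275 - 211) = sqrt(64) = 8)
1/(631 + v) = 1/(631 + 8) = 1/639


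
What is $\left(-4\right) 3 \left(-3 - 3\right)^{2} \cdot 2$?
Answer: $-864$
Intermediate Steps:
$\left(-4\right) 3 \left(-3 - 3\right)^{2} \cdot 2 = - 12 \left(-6\right)^{2} \cdot 2 = \left(-12\right) 36 \cdot 2 = \left(-432\right) 2 = -864$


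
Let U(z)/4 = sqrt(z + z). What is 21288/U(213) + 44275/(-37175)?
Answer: -1771/1487 + 887*sqrt(426)/71 ≈ 256.66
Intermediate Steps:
U(z) = 4*sqrt(2)*sqrt(z) (U(z) = 4*sqrt(z + z) = 4*sqrt(2*z) = 4*(sqrt(2)*sqrt(z)) = 4*sqrt(2)*sqrt(z))
21288/U(213) + 44275/(-37175) = 21288/((4*sqrt(2)*sqrt(213))) + 44275/(-37175) = 21288/((4*sqrt(426))) + 44275*(-1/37175) = 21288*(sqrt(426)/1704) - 1771/1487 = 887*sqrt(426)/71 - 1771/1487 = -1771/1487 + 887*sqrt(426)/71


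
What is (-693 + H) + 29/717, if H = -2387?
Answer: -2208331/717 ≈ -3080.0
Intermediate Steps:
(-693 + H) + 29/717 = (-693 - 2387) + 29/717 = -3080 + 29*(1/717) = -3080 + 29/717 = -2208331/717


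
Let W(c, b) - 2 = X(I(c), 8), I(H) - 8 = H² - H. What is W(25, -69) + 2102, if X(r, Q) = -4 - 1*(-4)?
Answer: 2104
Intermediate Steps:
I(H) = 8 + H² - H (I(H) = 8 + (H² - H) = 8 + H² - H)
X(r, Q) = 0 (X(r, Q) = -4 + 4 = 0)
W(c, b) = 2 (W(c, b) = 2 + 0 = 2)
W(25, -69) + 2102 = 2 + 2102 = 2104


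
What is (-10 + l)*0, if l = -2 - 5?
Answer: 0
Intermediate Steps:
l = -7
(-10 + l)*0 = (-10 - 7)*0 = -17*0 = 0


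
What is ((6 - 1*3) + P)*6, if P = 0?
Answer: 18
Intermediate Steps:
((6 - 1*3) + P)*6 = ((6 - 1*3) + 0)*6 = ((6 - 3) + 0)*6 = (3 + 0)*6 = 3*6 = 18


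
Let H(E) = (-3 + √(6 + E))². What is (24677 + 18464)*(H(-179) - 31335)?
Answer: -1358898359 - 258846*I*√173 ≈ -1.3589e+9 - 3.4046e+6*I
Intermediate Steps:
(24677 + 18464)*(H(-179) - 31335) = (24677 + 18464)*((-3 + √(6 - 179))² - 31335) = 43141*((-3 + √(-173))² - 31335) = 43141*((-3 + I*√173)² - 31335) = 43141*(-31335 + (-3 + I*√173)²) = -1351823235 + 43141*(-3 + I*√173)²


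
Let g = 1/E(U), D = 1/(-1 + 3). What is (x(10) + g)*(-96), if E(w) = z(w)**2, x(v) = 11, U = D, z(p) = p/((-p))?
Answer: -1152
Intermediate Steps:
z(p) = -1 (z(p) = p*(-1/p) = -1)
D = 1/2 ≈ 0.50000
U = 1/2 ≈ 0.50000
E(w) = 1 (E(w) = (-1)**2 = 1)
g = 1 (g = 1/1 = 1)
(x(10) + g)*(-96) = (11 + 1)*(-96) = 12*(-96) = -1152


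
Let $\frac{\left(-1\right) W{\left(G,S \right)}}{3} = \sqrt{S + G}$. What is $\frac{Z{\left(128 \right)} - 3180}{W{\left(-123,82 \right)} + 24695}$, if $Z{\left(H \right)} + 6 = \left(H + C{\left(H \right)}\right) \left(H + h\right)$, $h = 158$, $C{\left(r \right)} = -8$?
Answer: $\frac{384427065}{304921697} + \frac{46701 i \sqrt{41}}{304921697} \approx 1.2607 + 0.00098069 i$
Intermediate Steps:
$W{\left(G,S \right)} = - 3 \sqrt{G + S}$ ($W{\left(G,S \right)} = - 3 \sqrt{S + G} = - 3 \sqrt{G + S}$)
$Z{\left(H \right)} = -6 + \left(-8 + H\right) \left(158 + H\right)$ ($Z{\left(H \right)} = -6 + \left(H - 8\right) \left(H + 158\right) = -6 + \left(-8 + H\right) \left(158 + H\right)$)
$\frac{Z{\left(128 \right)} - 3180}{W{\left(-123,82 \right)} + 24695} = \frac{\left(-1270 + 128^{2} + 150 \cdot 128\right) - 3180}{- 3 \sqrt{-123 + 82} + 24695} = \frac{\left(-1270 + 16384 + 19200\right) - 3180}{- 3 \sqrt{-41} + 24695} = \frac{34314 - 3180}{- 3 i \sqrt{41} + 24695} = \frac{31134}{- 3 i \sqrt{41} + 24695} = \frac{31134}{24695 - 3 i \sqrt{41}}$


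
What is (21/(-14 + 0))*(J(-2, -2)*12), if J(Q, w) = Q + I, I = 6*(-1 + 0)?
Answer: 144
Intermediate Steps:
I = -6 (I = 6*(-1) = -6)
J(Q, w) = -6 + Q (J(Q, w) = Q - 6 = -6 + Q)
(21/(-14 + 0))*(J(-2, -2)*12) = (21/(-14 + 0))*((-6 - 2)*12) = (21/(-14))*(-8*12) = (21*(-1/14))*(-96) = -3/2*(-96) = 144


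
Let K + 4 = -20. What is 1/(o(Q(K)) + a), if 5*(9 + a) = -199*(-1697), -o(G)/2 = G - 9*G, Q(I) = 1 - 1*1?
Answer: 5/337658 ≈ 1.4808e-5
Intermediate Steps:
K = -24 (K = -4 - 20 = -24)
Q(I) = 0 (Q(I) = 1 - 1 = 0)
o(G) = 16*G (o(G) = -2*(G - 9*G) = -(-16)*G = 16*G)
a = 337658/5 (a = -9 + (-199*(-1697))/5 = -9 + (1/5)*337703 = -9 + 337703/5 = 337658/5 ≈ 67532.)
1/(o(Q(K)) + a) = 1/(16*0 + 337658/5) = 1/(0 + 337658/5) = 1/(337658/5) = 5/337658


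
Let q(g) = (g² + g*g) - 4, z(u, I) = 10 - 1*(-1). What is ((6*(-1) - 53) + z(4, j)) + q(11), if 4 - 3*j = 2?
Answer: 190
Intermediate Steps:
j = ⅔ (j = 4/3 - ⅓*2 = 4/3 - ⅔ = ⅔ ≈ 0.66667)
z(u, I) = 11 (z(u, I) = 10 + 1 = 11)
q(g) = -4 + 2*g² (q(g) = (g² + g²) - 4 = 2*g² - 4 = -4 + 2*g²)
((6*(-1) - 53) + z(4, j)) + q(11) = ((6*(-1) - 53) + 11) + (-4 + 2*11²) = ((-6 - 53) + 11) + (-4 + 2*121) = (-59 + 11) + (-4 + 242) = -48 + 238 = 190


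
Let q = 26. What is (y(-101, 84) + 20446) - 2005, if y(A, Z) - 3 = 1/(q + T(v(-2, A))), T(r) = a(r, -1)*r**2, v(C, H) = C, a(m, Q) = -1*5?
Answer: 110665/6 ≈ 18444.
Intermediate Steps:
a(m, Q) = -5
T(r) = -5*r**2
y(A, Z) = 19/6 (y(A, Z) = 3 + 1/(26 - 5*(-2)**2) = 3 + 1/(26 - 5*4) = 3 + 1/(26 - 20) = 3 + 1/6 = 19/6)
(y(-101, 84) + 20446) - 2005 = (19/6 + 20446) - 2005 = 122695/6 - 2005 = 110665/6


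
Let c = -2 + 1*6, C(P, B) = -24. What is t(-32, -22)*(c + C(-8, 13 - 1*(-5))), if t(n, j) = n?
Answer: 640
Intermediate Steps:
c = 4 (c = -2 + 6 = 4)
t(-32, -22)*(c + C(-8, 13 - 1*(-5))) = -32*(4 - 24) = -32*(-20) = 640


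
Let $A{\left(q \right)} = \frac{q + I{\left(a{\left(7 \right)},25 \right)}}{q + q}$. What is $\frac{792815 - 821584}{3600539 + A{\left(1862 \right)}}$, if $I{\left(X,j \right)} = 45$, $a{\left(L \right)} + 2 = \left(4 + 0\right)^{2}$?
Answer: $- \frac{107135756}{13408409143} \approx -0.0079902$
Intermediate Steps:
$a{\left(L \right)} = 14$ ($a{\left(L \right)} = -2 + \left(4 + 0\right)^{2} = -2 + 4^{2} = -2 + 16 = 14$)
$A{\left(q \right)} = \frac{45 + q}{2 q}$ ($A{\left(q \right)} = \frac{q + 45}{q + q} = \frac{45 + q}{2 q}$)
$\frac{792815 - 821584}{3600539 + A{\left(1862 \right)}} = \frac{792815 - 821584}{3600539 + \frac{45 + 1862}{2 \cdot 1862}} = - \frac{28769}{3600539 + \frac{1}{2} \cdot \frac{1}{1862} \cdot 1907} = - \frac{28769}{3600539 + \frac{1907}{3724}} = - \frac{28769}{\frac{13408409143}{3724}} = \left(-28769\right) \frac{3724}{13408409143} = - \frac{107135756}{13408409143}$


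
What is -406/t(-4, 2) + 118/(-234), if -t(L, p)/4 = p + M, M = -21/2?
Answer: -24754/1989 ≈ -12.445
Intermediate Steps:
M = -21/2 ≈ -10.500
t(L, p) = 42 - 4*p (t(L, p) = -4*(p - 21/2) = -4*(-21/2 + p) = 42 - 4*p)
-406/t(-4, 2) + 118/(-234) = -406/(42 - 4*2) + 118/(-234) = -406/(42 - 8) + 118*(-1/234) = -406/34 - 59/117 = -406*1/34 - 59/117 = -203/17 - 59/117 = -24754/1989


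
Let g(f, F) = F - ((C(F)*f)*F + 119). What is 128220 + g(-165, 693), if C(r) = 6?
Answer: 814864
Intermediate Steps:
g(f, F) = -119 + F - 6*F*f (g(f, F) = F - ((6*f)*F + 119) = F - (6*F*f + 119) = F - (119 + 6*F*f) = F + (-119 - 6*F*f) = -119 + F - 6*F*f)
128220 + g(-165, 693) = 128220 + (-119 + 693 - 6*693*(-165)) = 128220 + (-119 + 693 + 686070) = 128220 + 686644 = 814864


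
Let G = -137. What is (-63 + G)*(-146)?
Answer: 29200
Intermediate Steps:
(-63 + G)*(-146) = (-63 - 137)*(-146) = -200*(-146) = 29200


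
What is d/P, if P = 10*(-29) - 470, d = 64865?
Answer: -12973/152 ≈ -85.349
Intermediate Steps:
P = -760 (P = -290 - 470 = -760)
d/P = 64865/(-760) = 64865*(-1/760) = -12973/152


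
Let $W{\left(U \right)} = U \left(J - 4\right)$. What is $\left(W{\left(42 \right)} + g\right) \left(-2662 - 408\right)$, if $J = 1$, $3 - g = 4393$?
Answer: $13864120$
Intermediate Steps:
$g = -4390$ ($g = 3 - 4393 = -4390$)
$W{\left(U \right)} = - 3 U$ ($W{\left(U \right)} = U \left(1 - 4\right) = U \left(-3\right) = - 3 U$)
$\left(W{\left(42 \right)} + g\right) \left(-2662 - 408\right) = \left(\left(-3\right) 42 - 4390\right) \left(-2662 - 408\right) = \left(-126 - 4390\right) \left(-3070\right) = \left(-4516\right) \left(-3070\right) = 13864120$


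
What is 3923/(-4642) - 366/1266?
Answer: -5265/4642 ≈ -1.1342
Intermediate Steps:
3923/(-4642) - 366/1266 = 3923*(-1/4642) - 366*1/1266 = -3923/4642 - 61/211 = -5265/4642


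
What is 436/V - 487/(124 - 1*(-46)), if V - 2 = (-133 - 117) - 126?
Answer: -7537/1870 ≈ -4.0305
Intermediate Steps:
V = -374 (V = 2 + ((-133 - 117) - 126) = 2 + (-250 - 126) = 2 - 376 = -374)
436/V - 487/(124 - 1*(-46)) = 436/(-374) - 487/(124 - 1*(-46)) = 436*(-1/374) - 487/(124 + 46) = -218/187 - 487/170 = -7537/1870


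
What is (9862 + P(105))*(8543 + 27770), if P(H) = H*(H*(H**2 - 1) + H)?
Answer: 4414225964431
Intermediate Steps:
P(H) = H*(H + H*(-1 + H**2)) (P(H) = H*(H*(-1 + H**2) + H) = H*(H + H*(-1 + H**2)))
(9862 + P(105))*(8543 + 27770) = (9862 + 105**4)*(8543 + 27770) = (9862 + 121550625)*36313 = 121560487*36313 = 4414225964431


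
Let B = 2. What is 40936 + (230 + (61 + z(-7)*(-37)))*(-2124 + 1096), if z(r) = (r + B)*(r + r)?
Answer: 2404308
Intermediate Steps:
z(r) = 2*r*(2 + r) (z(r) = (r + 2)*(r + r) = (2 + r)*(2*r) = 2*r*(2 + r))
40936 + (230 + (61 + z(-7)*(-37)))*(-2124 + 1096) = 40936 + (230 + (61 + (2*(-7)*(2 - 7))*(-37)))*(-2124 + 1096) = 40936 + (230 + (61 + (2*(-7)*(-5))*(-37)))*(-1028) = 40936 + (230 + (61 + 70*(-37)))*(-1028) = 40936 + (230 + (61 - 2590))*(-1028) = 40936 + (230 - 2529)*(-1028) = 40936 - 2299*(-1028) = 40936 + 2363372 = 2404308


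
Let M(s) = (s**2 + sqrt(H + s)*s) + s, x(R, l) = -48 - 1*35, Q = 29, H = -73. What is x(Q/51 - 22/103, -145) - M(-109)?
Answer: -11855 + 109*I*sqrt(182) ≈ -11855.0 + 1470.5*I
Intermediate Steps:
x(R, l) = -83 (x(R, l) = -48 - 35 = -83)
M(s) = s + s**2 + s*sqrt(-73 + s) (M(s) = (s**2 + sqrt(-73 + s)*s) + s = (s**2 + s*sqrt(-73 + s)) + s = s + s**2 + s*sqrt(-73 + s))
x(Q/51 - 22/103, -145) - M(-109) = -83 - (-109)*(1 - 109 + sqrt(-73 - 109)) = -83 - (-109)*(1 - 109 + sqrt(-182)) = -83 - (-109)*(1 - 109 + I*sqrt(182)) = -83 - (-109)*(-108 + I*sqrt(182)) = -83 - (11772 - 109*I*sqrt(182)) = -83 + (-11772 + 109*I*sqrt(182)) = -11855 + 109*I*sqrt(182)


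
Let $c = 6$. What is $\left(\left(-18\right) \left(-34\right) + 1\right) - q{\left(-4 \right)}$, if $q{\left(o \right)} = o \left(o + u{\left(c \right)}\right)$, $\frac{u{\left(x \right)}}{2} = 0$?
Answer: $597$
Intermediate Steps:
$u{\left(x \right)} = 0$ ($u{\left(x \right)} = 2 \cdot 0 = 0$)
$q{\left(o \right)} = o^{2}$ ($q{\left(o \right)} = o \left(o + 0\right) = o o = o^{2}$)
$\left(\left(-18\right) \left(-34\right) + 1\right) - q{\left(-4 \right)} = \left(\left(-18\right) \left(-34\right) + 1\right) - \left(-4\right)^{2} = \left(612 + 1\right) - 16 = 613 - 16 = 597$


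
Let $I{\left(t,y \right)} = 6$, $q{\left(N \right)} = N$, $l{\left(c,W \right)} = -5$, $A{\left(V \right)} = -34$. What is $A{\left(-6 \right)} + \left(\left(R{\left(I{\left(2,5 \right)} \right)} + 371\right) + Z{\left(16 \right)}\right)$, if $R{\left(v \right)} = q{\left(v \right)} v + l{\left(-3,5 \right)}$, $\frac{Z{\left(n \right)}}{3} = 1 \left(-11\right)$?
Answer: $335$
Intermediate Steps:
$Z{\left(n \right)} = -33$ ($Z{\left(n \right)} = 3 \cdot 1 \left(-11\right) = 3 \left(-11\right) = -33$)
$R{\left(v \right)} = -5 + v^{2}$ ($R{\left(v \right)} = v v - 5 = v^{2} - 5 = -5 + v^{2}$)
$A{\left(-6 \right)} + \left(\left(R{\left(I{\left(2,5 \right)} \right)} + 371\right) + Z{\left(16 \right)}\right) = -34 + \left(\left(\left(-5 + 6^{2}\right) + 371\right) - 33\right) = -34 + \left(\left(\left(-5 + 36\right) + 371\right) - 33\right) = -34 + \left(\left(31 + 371\right) - 33\right) = -34 + \left(402 - 33\right) = -34 + 369 = 335$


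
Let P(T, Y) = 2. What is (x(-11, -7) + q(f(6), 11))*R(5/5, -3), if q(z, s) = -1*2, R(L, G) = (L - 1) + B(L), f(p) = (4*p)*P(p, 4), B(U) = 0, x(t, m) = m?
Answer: 0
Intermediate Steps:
f(p) = 8*p (f(p) = (4*p)*2 = 8*p)
R(L, G) = -1 + L (R(L, G) = (L - 1) + 0 = (-1 + L) + 0 = -1 + L)
q(z, s) = -2
(x(-11, -7) + q(f(6), 11))*R(5/5, -3) = (-7 - 2)*(-1 + 5/5) = -9*(-1 + 5*(1/5)) = -9*(-1 + 1) = -9*0 = 0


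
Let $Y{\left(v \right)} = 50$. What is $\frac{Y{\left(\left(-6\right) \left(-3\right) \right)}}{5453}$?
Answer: $\frac{50}{5453} \approx 0.0091693$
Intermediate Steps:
$\frac{Y{\left(\left(-6\right) \left(-3\right) \right)}}{5453} = \frac{50}{5453}$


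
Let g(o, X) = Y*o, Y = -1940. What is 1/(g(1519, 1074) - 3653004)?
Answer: -1/6599864 ≈ -1.5152e-7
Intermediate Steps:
g(o, X) = -1940*o
1/(g(1519, 1074) - 3653004) = 1/(-1940*1519 - 3653004) = 1/(-2946860 - 3653004) = 1/(-6599864) = -1/6599864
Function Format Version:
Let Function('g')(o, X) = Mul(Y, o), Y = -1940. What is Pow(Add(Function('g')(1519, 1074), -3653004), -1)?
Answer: Rational(-1, 6599864) ≈ -1.5152e-7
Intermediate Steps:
Function('g')(o, X) = Mul(-1940, o)
Pow(Add(Function('g')(1519, 1074), -3653004), -1) = Pow(Add(Mul(-1940, 1519), -3653004), -1) = Pow(Add(-2946860, -3653004), -1) = Pow(-6599864, -1) = Rational(-1, 6599864)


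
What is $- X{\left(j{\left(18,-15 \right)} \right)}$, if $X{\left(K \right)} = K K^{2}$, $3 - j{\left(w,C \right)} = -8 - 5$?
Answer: $-4096$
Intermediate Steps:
$j{\left(w,C \right)} = 16$ ($j{\left(w,C \right)} = 3 - \left(-8 - 5\right) = 3 - -13 = 3 + 13 = 16$)
$X{\left(K \right)} = K^{3}$
$- X{\left(j{\left(18,-15 \right)} \right)} = - 16^{3} = \left(-1\right) 4096 = -4096$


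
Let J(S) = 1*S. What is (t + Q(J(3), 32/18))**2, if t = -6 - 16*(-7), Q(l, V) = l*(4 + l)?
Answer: 16129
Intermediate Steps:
J(S) = S
t = 106 (t = -6 + 112 = 106)
(t + Q(J(3), 32/18))**2 = (106 + 3*(4 + 3))**2 = (106 + 3*7)**2 = (106 + 21)**2 = 127**2 = 16129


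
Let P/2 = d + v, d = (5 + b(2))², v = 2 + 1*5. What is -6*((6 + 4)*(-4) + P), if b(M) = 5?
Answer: -1044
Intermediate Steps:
v = 7 (v = 2 + 5 = 7)
d = 100 (d = (5 + 5)² = 10² = 100)
P = 214 (P = 2*(100 + 7) = 2*107 = 214)
-6*((6 + 4)*(-4) + P) = -6*((6 + 4)*(-4) + 214) = -6*(10*(-4) + 214) = -6*(-40 + 214) = -6*174 = -1044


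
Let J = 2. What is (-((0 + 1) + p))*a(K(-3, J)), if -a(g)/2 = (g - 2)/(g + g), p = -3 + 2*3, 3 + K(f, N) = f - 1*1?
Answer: 36/7 ≈ 5.1429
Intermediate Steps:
K(f, N) = -4 + f (K(f, N) = -3 + (f - 1*1) = -3 + (f - 1) = -3 + (-1 + f) = -4 + f)
p = 3 (p = -3 + 6 = 3)
a(g) = -(-2 + g)/g (a(g) = -2*(g - 2)/(g + g) = -2*(-2 + g)/(2*g) = -2*(-2 + g)*1/(2*g) = -(-2 + g)/g)
(-((0 + 1) + p))*a(K(-3, J)) = (-((0 + 1) + 3))*((2 - (-4 - 3))/(-4 - 3)) = (-(1 + 3))*((2 - 1*(-7))/(-7)) = (-1*4)*(-(2 + 7)/7) = -(-4)*9/7 = -4*(-9/7) = 36/7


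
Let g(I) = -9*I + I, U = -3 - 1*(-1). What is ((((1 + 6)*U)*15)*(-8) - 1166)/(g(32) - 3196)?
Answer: -257/1726 ≈ -0.14890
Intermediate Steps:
U = -2 (U = -3 + 1 = -2)
g(I) = -8*I
((((1 + 6)*U)*15)*(-8) - 1166)/(g(32) - 3196) = ((((1 + 6)*(-2))*15)*(-8) - 1166)/(-8*32 - 3196) = (((7*(-2))*15)*(-8) - 1166)/(-256 - 3196) = (-14*15*(-8) - 1166)/(-3452) = (-210*(-8) - 1166)*(-1/3452) = (1680 - 1166)*(-1/3452) = 514*(-1/3452) = -257/1726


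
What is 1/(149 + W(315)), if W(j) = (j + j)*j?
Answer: 1/198599 ≈ 5.0353e-6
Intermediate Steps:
W(j) = 2*j² (W(j) = (2*j)*j = 2*j²)
1/(149 + W(315)) = 1/(149 + 2*315²) = 1/(149 + 2*99225) = 1/(149 + 198450) = 1/198599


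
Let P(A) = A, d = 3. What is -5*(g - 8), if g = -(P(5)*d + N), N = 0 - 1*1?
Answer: 110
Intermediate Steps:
N = -1 (N = 0 - 1 = -1)
g = -14 (g = -(5*3 - 1) = -(15 - 1) = -1*14 = -14)
-5*(g - 8) = -5*(-14 - 8) = -5*(-22) = 110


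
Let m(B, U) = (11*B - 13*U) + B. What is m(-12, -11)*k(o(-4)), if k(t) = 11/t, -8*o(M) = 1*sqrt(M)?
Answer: -44*I ≈ -44.0*I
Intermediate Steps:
m(B, U) = -13*U + 12*B (m(B, U) = (-13*U + 11*B) + B = -13*U + 12*B)
o(M) = -sqrt(M)/8
m(-12, -11)*k(o(-4)) = (-13*(-11) + 12*(-12))*(11/((-I/4))) = (143 - 144)*(11/((-I/4))) = -11/((-I/4)) = -11*4*I = -44*I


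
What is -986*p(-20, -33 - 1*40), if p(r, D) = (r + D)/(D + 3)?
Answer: -45849/35 ≈ -1310.0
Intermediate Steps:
p(r, D) = (D + r)/(3 + D)
-986*p(-20, -33 - 1*40) = -986*((-33 - 1*40) - 20)/(3 + (-33 - 1*40)) = -986*((-33 - 40) - 20)/(3 + (-33 - 40)) = -986*(-73 - 20)/(3 - 73) = -986*(-93)/(-70) = -(-493)*(-93)/35 = -986*93/70 = -45849/35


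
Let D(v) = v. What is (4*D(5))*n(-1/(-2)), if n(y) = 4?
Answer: 80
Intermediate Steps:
(4*D(5))*n(-1/(-2)) = (4*5)*4 = 20*4 = 80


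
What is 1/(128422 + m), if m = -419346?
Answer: -1/290924 ≈ -3.4373e-6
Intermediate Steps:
1/(128422 + m) = 1/(128422 - 419346) = 1/(-290924) = -1/290924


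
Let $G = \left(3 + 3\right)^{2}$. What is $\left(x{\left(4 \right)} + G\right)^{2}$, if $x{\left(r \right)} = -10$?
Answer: $676$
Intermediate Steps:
$G = 36$ ($G = 6^{2} = 36$)
$\left(x{\left(4 \right)} + G\right)^{2} = \left(-10 + 36\right)^{2} = 26^{2} = 676$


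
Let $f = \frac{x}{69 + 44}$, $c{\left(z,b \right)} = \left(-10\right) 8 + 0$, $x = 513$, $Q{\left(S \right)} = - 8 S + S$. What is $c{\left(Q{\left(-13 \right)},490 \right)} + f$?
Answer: $- \frac{8527}{113} \approx -75.46$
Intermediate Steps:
$Q{\left(S \right)} = - 7 S$
$c{\left(z,b \right)} = -80$ ($c{\left(z,b \right)} = -80 + 0 = -80$)
$f = \frac{513}{113}$ ($f = \frac{513}{69 + 44} = \frac{513}{113} \approx 4.5398$)
$c{\left(Q{\left(-13 \right)},490 \right)} + f = -80 + \frac{513}{113} = - \frac{8527}{113}$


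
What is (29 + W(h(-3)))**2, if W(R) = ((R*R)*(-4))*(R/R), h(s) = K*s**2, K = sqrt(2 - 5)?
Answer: 1002001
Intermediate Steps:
K = I*sqrt(3) (K = sqrt(-3) = I*sqrt(3) ≈ 1.732*I)
h(s) = I*sqrt(3)*s**2 (h(s) = (I*sqrt(3))*s**2 = I*sqrt(3)*s**2)
W(R) = -4*R**2 (W(R) = (R**2*(-4))*1 = -4*R**2*1 = -4*R**2)
(29 + W(h(-3)))**2 = (29 - 4*(I*sqrt(3)*(-3)**2)**2)**2 = (29 - 4*(I*sqrt(3)*9)**2)**2 = (29 - 4*(9*I*sqrt(3))**2)**2 = (29 - 4*(-243))**2 = (29 + 972)**2 = 1001**2 = 1002001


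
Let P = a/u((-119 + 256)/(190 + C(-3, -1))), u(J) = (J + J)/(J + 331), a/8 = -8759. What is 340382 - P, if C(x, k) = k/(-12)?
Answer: 6767438147/411 ≈ 1.6466e+7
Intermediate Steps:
a = -70072 (a = 8*(-8759) = -70072)
C(x, k) = -k/12 (C(x, k) = k*(-1/12) = -k/12)
u(J) = 2*J/(331 + J) (u(J) = (2*J)/(331 + J) = 2*J/(331 + J))
P = -6627541145/411 (P = -70072*(190 - 1/12*(-1))*(331 + (-119 + 256)/(190 - 1/12*(-1)))/(2*(-119 + 256)) = -(6613141349/411 + 19979279/(3*(190 + 1/12))) = -70072/(2*(137/(2281/12))/(331 + 137/(2281/12))) = -70072/(2*(137*(12/2281))/(331 + 137*(12/2281))) = -70072/(2*(1644/2281)/(331 + 1644/2281)) = -70072/(2*(1644/2281)/(756655/2281)) = -70072/(2*(1644/2281)*(2281/756655)) = -70072/3288/756655 = -70072*756655/3288 = -6627541145/411 ≈ -1.6125e+7)
340382 - P = 340382 - 1*(-6627541145/411) = 340382 + 6627541145/411 = 6767438147/411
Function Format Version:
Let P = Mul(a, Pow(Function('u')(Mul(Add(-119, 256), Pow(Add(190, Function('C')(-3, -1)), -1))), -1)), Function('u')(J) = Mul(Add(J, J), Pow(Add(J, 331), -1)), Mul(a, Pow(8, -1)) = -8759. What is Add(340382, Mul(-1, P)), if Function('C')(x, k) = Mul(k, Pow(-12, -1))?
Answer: Rational(6767438147, 411) ≈ 1.6466e+7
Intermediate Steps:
a = -70072 (a = Mul(8, -8759) = -70072)
Function('C')(x, k) = Mul(Rational(-1, 12), k) (Function('C')(x, k) = Mul(k, Rational(-1, 12)) = Mul(Rational(-1, 12), k))
Function('u')(J) = Mul(2, J, Pow(Add(331, J), -1)) (Function('u')(J) = Mul(Mul(2, J), Pow(Add(331, J), -1)) = Mul(2, J, Pow(Add(331, J), -1)))
P = Rational(-6627541145, 411) (P = Mul(-70072, Pow(Mul(2, Mul(Add(-119, 256), Pow(Add(190, Mul(Rational(-1, 12), -1)), -1)), Pow(Add(331, Mul(Add(-119, 256), Pow(Add(190, Mul(Rational(-1, 12), -1)), -1))), -1)), -1)) = Mul(-70072, Pow(Mul(2, Mul(137, Pow(Add(190, Rational(1, 12)), -1)), Pow(Add(331, Mul(137, Pow(Add(190, Rational(1, 12)), -1))), -1)), -1)) = Mul(-70072, Pow(Mul(2, Mul(137, Pow(Rational(2281, 12), -1)), Pow(Add(331, Mul(137, Pow(Rational(2281, 12), -1))), -1)), -1)) = Mul(-70072, Pow(Mul(2, Mul(137, Rational(12, 2281)), Pow(Add(331, Mul(137, Rational(12, 2281))), -1)), -1)) = Mul(-70072, Pow(Mul(2, Rational(1644, 2281), Pow(Add(331, Rational(1644, 2281)), -1)), -1)) = Mul(-70072, Pow(Mul(2, Rational(1644, 2281), Pow(Rational(756655, 2281), -1)), -1)) = Mul(-70072, Pow(Mul(2, Rational(1644, 2281), Rational(2281, 756655)), -1)) = Mul(-70072, Pow(Rational(3288, 756655), -1)) = Mul(-70072, Rational(756655, 3288)) = Rational(-6627541145, 411) ≈ -1.6125e+7)
Add(340382, Mul(-1, P)) = Add(340382, Mul(-1, Rational(-6627541145, 411))) = Add(340382, Rational(6627541145, 411)) = Rational(6767438147, 411)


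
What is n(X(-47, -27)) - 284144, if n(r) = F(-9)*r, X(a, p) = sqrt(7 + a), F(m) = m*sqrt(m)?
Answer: -284144 + 54*sqrt(10) ≈ -2.8397e+5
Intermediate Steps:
F(m) = m**(3/2)
n(r) = -27*I*r (n(r) = (-9)**(3/2)*r = (-27*I)*r = -27*I*r)
n(X(-47, -27)) - 284144 = -27*I*sqrt(7 - 47) - 284144 = -27*I*sqrt(-40) - 284144 = -27*I*2*I*sqrt(10) - 284144 = 54*sqrt(10) - 284144 = -284144 + 54*sqrt(10)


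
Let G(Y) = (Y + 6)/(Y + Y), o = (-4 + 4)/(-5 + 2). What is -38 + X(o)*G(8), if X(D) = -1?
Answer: -311/8 ≈ -38.875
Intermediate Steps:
o = 0 (o = 0/(-3) = 0*(-1/3) = 0)
G(Y) = (6 + Y)/(2*Y) (G(Y) = (6 + Y)/((2*Y)) = (6 + Y)*(1/(2*Y)) = (6 + Y)/(2*Y))
-38 + X(o)*G(8) = -38 - (6 + 8)/(2*8) = -38 - 14/(2*8) = -38 - 1*7/8 = -38 - 7/8 = -311/8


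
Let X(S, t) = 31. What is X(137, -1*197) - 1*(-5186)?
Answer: 5217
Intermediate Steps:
X(137, -1*197) - 1*(-5186) = 31 - 1*(-5186) = 31 + 5186 = 5217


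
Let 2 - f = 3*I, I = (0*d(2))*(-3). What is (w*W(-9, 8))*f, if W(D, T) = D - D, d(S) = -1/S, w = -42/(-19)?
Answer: 0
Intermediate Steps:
w = 42/19 (w = -42*(-1/19) = 42/19 ≈ 2.2105)
I = 0 (I = (0*(-1/2))*(-3) = (0*(-1*½))*(-3) = (0*(-½))*(-3) = 0*(-3) = 0)
W(D, T) = 0
f = 2 (f = 2 - 3*0 = 2 - 1*0 = 2 + 0 = 2)
(w*W(-9, 8))*f = ((42/19)*0)*2 = 0*2 = 0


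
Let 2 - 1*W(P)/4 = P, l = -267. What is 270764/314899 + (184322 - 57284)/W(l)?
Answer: 1549826201/13031974 ≈ 118.92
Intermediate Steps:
W(P) = 8 - 4*P
270764/314899 + (184322 - 57284)/W(l) = 270764/314899 + (184322 - 57284)/(8 - 4*(-267)) = 270764*(1/314899) + 127038/(8 + 1068) = 20828/24223 + 127038/1076 = 20828/24223 + 127038*(1/1076) = 20828/24223 + 63519/538 = 1549826201/13031974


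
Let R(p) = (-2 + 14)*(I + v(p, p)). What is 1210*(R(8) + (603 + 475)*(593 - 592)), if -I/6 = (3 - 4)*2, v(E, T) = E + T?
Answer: 1710940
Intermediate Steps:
I = 12 (I = -6*(3 - 4)*2 = -(-6)*2 = -6*(-2) = 12)
R(p) = 144 + 24*p (R(p) = (-2 + 14)*(12 + (p + p)) = 12*(12 + 2*p) = 144 + 24*p)
1210*(R(8) + (603 + 475)*(593 - 592)) = 1210*((144 + 24*8) + (603 + 475)*(593 - 592)) = 1210*((144 + 192) + 1078*1) = 1210*(336 + 1078) = 1210*1414 = 1710940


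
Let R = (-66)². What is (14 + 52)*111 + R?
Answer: 11682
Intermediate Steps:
R = 4356
(14 + 52)*111 + R = (14 + 52)*111 + 4356 = 66*111 + 4356 = 7326 + 4356 = 11682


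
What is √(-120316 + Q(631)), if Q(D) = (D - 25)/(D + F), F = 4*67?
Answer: I*√97238966722/899 ≈ 346.87*I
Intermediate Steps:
F = 268
Q(D) = (-25 + D)/(268 + D) (Q(D) = (D - 25)/(D + 268) = (-25 + D)/(268 + D))
√(-120316 + Q(631)) = √(-120316 + (-25 + 631)/(268 + 631)) = √(-120316 + 606/899) = √(-108163478/899) = I*√97238966722/899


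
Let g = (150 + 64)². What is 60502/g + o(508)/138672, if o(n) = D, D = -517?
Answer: 19547329/14837904 ≈ 1.3174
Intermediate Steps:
o(n) = -517
g = 45796 (g = 214² = 45796)
60502/g + o(508)/138672 = 60502/45796 - 517/138672 = 60502*(1/45796) - 517*1/138672 = 30251/22898 - 517/138672 = 19547329/14837904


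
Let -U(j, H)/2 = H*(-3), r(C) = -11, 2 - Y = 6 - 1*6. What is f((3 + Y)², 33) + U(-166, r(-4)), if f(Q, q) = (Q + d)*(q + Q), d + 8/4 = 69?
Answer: 5270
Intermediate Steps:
d = 67 (d = -2 + 69 = 67)
Y = 2 (Y = 2 - (6 - 1*6) = 2 - (6 - 6) = 2 - 1*0 = 2 + 0 = 2)
f(Q, q) = (67 + Q)*(Q + q) (f(Q, q) = (Q + 67)*(q + Q) = (67 + Q)*(Q + q))
U(j, H) = 6*H (U(j, H) = -2*H*(-3) = -(-6)*H = 6*H)
f((3 + Y)², 33) + U(-166, r(-4)) = (((3 + 2)²)² + 67*(3 + 2)² + 67*33 + (3 + 2)²*33) + 6*(-11) = ((5²)² + 67*5² + 2211 + 5²*33) - 66 = (25² + 67*25 + 2211 + 25*33) - 66 = (625 + 1675 + 2211 + 825) - 66 = 5336 - 66 = 5270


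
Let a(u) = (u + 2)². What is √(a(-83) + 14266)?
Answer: √20827 ≈ 144.32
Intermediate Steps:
a(u) = (2 + u)²
√(a(-83) + 14266) = √((2 - 83)² + 14266) = √((-81)² + 14266) = √(6561 + 14266) = √20827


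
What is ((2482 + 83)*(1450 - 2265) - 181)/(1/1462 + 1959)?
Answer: -3056539072/2864059 ≈ -1067.2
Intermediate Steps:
((2482 + 83)*(1450 - 2265) - 181)/(1/1462 + 1959) = (2565*(-815) - 181)/(1/1462 + 1959) = (-2090475 - 181)/(2864059/1462) = -2090656*1462/2864059 = -3056539072/2864059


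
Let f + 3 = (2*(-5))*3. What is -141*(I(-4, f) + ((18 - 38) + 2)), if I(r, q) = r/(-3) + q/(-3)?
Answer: 799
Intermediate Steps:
f = -33 (f = -3 + (2*(-5))*3 = -3 - 10*3 = -3 - 30 = -33)
I(r, q) = -q/3 - r/3 (I(r, q) = r*(-1/3) + q*(-1/3) = -r/3 - q/3 = -q/3 - r/3)
-141*(I(-4, f) + ((18 - 38) + 2)) = -141*((-1/3*(-33) - 1/3*(-4)) + ((18 - 38) + 2)) = -141*((11 + 4/3) + (-20 + 2)) = -141*(37/3 - 18) = -141*(-17/3) = 799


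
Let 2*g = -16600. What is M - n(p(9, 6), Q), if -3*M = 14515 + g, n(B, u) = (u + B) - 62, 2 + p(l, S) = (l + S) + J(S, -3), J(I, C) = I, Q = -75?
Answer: -5861/3 ≈ -1953.7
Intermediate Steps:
p(l, S) = -2 + l + 2*S (p(l, S) = -2 + ((l + S) + S) = -2 + ((S + l) + S) = -2 + (l + 2*S) = -2 + l + 2*S)
n(B, u) = -62 + B + u (n(B, u) = (B + u) - 62 = -62 + B + u)
g = -8300 (g = (½)*(-16600) = -8300)
M = -6215/3 (M = -(14515 - 8300)/3 = -⅓*6215 = -6215/3 ≈ -2071.7)
M - n(p(9, 6), Q) = -6215/3 - (-62 + (-2 + 9 + 2*6) - 75) = -6215/3 - (-62 + (-2 + 9 + 12) - 75) = -6215/3 - (-62 + 19 - 75) = -6215/3 - 1*(-118) = -6215/3 + 118 = -5861/3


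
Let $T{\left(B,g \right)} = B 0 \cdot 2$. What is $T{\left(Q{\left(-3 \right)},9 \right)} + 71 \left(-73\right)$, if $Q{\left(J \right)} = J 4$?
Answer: $-5183$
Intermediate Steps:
$Q{\left(J \right)} = 4 J$
$T{\left(B,g \right)} = 0$ ($T{\left(B,g \right)} = 0 \cdot 2 = 0$)
$T{\left(Q{\left(-3 \right)},9 \right)} + 71 \left(-73\right) = 0 + 71 \left(-73\right) = 0 - 5183 = -5183$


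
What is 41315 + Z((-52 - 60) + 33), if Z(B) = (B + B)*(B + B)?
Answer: 66279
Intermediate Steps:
Z(B) = 4*B² (Z(B) = (2*B)*(2*B) = 4*B²)
41315 + Z((-52 - 60) + 33) = 41315 + 4*((-52 - 60) + 33)² = 41315 + 4*(-112 + 33)² = 41315 + 4*(-79)² = 41315 + 4*6241 = 41315 + 24964 = 66279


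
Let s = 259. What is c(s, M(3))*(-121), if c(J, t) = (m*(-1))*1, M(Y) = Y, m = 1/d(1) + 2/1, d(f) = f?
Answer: 363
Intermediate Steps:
m = 3 (m = 1/1 + 2/1 = 1*1 + 2*1 = 1 + 2 = 3)
c(J, t) = -3 (c(J, t) = (3*(-1))*1 = -3*1 = -3)
c(s, M(3))*(-121) = -3*(-121) = 363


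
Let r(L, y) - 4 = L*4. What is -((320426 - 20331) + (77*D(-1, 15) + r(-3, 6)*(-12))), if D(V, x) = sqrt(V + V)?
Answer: -300191 - 77*I*sqrt(2) ≈ -3.0019e+5 - 108.89*I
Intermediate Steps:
r(L, y) = 4 + 4*L (r(L, y) = 4 + L*4 = 4 + 4*L)
D(V, x) = sqrt(2)*sqrt(V) (D(V, x) = sqrt(2*V) = sqrt(2)*sqrt(V))
-((320426 - 20331) + (77*D(-1, 15) + r(-3, 6)*(-12))) = -((320426 - 20331) + (77*(sqrt(2)*sqrt(-1)) + (4 + 4*(-3))*(-12))) = -(300095 + (77*(sqrt(2)*I) + (4 - 12)*(-12))) = -(300095 + (77*(I*sqrt(2)) - 8*(-12))) = -(300095 + (77*I*sqrt(2) + 96)) = -(300095 + (96 + 77*I*sqrt(2))) = -(300191 + 77*I*sqrt(2)) = -300191 - 77*I*sqrt(2)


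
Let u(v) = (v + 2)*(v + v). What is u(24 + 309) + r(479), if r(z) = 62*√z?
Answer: 223110 + 62*√479 ≈ 2.2447e+5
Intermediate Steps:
u(v) = 2*v*(2 + v) (u(v) = (2 + v)*(2*v) = 2*v*(2 + v))
u(24 + 309) + r(479) = 2*(24 + 309)*(2 + (24 + 309)) + 62*√479 = 2*333*(2 + 333) + 62*√479 = 2*333*335 + 62*√479 = 223110 + 62*√479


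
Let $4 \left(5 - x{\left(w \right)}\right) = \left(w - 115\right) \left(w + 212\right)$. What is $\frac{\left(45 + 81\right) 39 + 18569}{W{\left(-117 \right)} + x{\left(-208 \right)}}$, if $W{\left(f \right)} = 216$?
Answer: $\frac{23483}{544} \approx 43.167$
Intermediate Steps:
$x{\left(w \right)} = 5 - \frac{\left(-115 + w\right) \left(212 + w\right)}{4}$ ($x{\left(w \right)} = 5 - \frac{\left(w - 115\right) \left(w + 212\right)}{4} = 5 - \frac{\left(-115 + w\right) \left(212 + w\right)}{4}$)
$\frac{\left(45 + 81\right) 39 + 18569}{W{\left(-117 \right)} + x{\left(-208 \right)}} = \frac{\left(45 + 81\right) 39 + 18569}{216 - \left(-11144 + 10816\right)} = \frac{126 \cdot 39 + 18569}{216 + \left(6100 + 5044 - 10816\right)} = \frac{4914 + 18569}{216 + \left(6100 + 5044 - 10816\right)} = \frac{23483}{216 + 328} = \frac{23483}{544}$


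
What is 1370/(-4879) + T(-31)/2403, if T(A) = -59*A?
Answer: 5631581/11724237 ≈ 0.48034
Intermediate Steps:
1370/(-4879) + T(-31)/2403 = 1370/(-4879) - 59*(-31)/2403 = 1370*(-1/4879) + 1829*(1/2403) = -1370/4879 + 1829/2403 = 5631581/11724237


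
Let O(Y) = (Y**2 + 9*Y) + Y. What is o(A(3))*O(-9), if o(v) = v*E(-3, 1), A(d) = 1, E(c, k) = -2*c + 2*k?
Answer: -72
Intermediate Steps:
O(Y) = Y**2 + 10*Y
o(v) = 8*v (o(v) = v*(-2*(-3) + 2*1) = v*(6 + 2) = v*8 = 8*v)
o(A(3))*O(-9) = (8*1)*(-9*(10 - 9)) = 8*(-9*1) = 8*(-9) = -72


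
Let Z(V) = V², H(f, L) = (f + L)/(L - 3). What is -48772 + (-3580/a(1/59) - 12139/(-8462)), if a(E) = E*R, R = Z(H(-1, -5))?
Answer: -32311766965/76158 ≈ -4.2427e+5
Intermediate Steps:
H(f, L) = (L + f)/(-3 + L)
R = 9/16 (R = ((-5 - 1)/(-3 - 5))² = (-6/(-8))² = (-⅛*(-6))² = (¾)² = 9/16 ≈ 0.56250)
a(E) = 9*E/16 (a(E) = E*(9/16) = 9*E/16)
-48772 + (-3580/a(1/59) - 12139/(-8462)) = -48772 + (-3580/((9/16)/59) - 12139/(-8462)) = -48772 + (-3580/((9/16)*(1/59)) - 12139*(-1/8462)) = -48772 + (-3580/9/944 + 12139/8462) = -48772 + (-3580*944/9 + 12139/8462) = -48772 + (-3379520/9 + 12139/8462) = -48772 - 28597388989/76158 = -32311766965/76158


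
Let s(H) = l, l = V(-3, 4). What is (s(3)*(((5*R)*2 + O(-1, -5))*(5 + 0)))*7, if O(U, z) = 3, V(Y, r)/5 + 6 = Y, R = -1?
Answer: 11025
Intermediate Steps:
V(Y, r) = -30 + 5*Y
l = -45 (l = -30 + 5*(-3) = -30 - 15 = -45)
s(H) = -45
(s(3)*(((5*R)*2 + O(-1, -5))*(5 + 0)))*7 = -45*((5*(-1))*2 + 3)*(5 + 0)*7 = -45*(-5*2 + 3)*5*7 = -45*(-10 + 3)*5*7 = -(-315)*5*7 = -45*(-35)*7 = 1575*7 = 11025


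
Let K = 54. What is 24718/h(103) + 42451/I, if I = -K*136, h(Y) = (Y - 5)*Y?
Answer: -123485701/37065168 ≈ -3.3316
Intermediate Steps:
h(Y) = Y*(-5 + Y) (h(Y) = (-5 + Y)*Y = Y*(-5 + Y))
I = -7344 (I = -1*54*136 = -54*136 = -7344)
24718/h(103) + 42451/I = 24718/((103*(-5 + 103))) + 42451/(-7344) = 24718/((103*98)) + 42451*(-1/7344) = 24718/10094 - 42451/7344 = 24718*(1/10094) - 42451/7344 = 12359/5047 - 42451/7344 = -123485701/37065168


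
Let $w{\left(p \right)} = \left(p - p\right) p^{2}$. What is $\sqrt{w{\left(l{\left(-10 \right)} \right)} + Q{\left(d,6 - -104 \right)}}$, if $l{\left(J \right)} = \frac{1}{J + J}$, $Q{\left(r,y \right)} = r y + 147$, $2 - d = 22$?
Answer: $i \sqrt{2053} \approx 45.31 i$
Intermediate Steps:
$d = -20$ ($d = 2 - 22 = -20$)
$Q{\left(r,y \right)} = 147 + r y$
$l{\left(J \right)} = \frac{1}{2 J}$
$w{\left(p \right)} = 0$ ($w{\left(p \right)} = 0 p^{2} = 0$)
$\sqrt{w{\left(l{\left(-10 \right)} \right)} + Q{\left(d,6 - -104 \right)}} = \sqrt{0 + \left(147 - 20 \left(6 - -104\right)\right)} = \sqrt{0 + \left(147 - 20 \left(6 + 104\right)\right)} = \sqrt{0 + \left(147 - 2200\right)} = \sqrt{0 - 2053} = \sqrt{-2053} = i \sqrt{2053}$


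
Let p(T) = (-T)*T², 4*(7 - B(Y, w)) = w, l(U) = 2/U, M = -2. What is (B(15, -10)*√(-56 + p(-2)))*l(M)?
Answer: -38*I*√3 ≈ -65.818*I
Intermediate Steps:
B(Y, w) = 7 - w/4
p(T) = -T³
(B(15, -10)*√(-56 + p(-2)))*l(M) = ((7 - ¼*(-10))*√(-56 - 1*(-2)³))*(2/(-2)) = ((7 + 5/2)*√(-56 - 1*(-8)))*(2*(-½)) = (19*√(-56 + 8)/2)*(-1) = (19*√(-48)/2)*(-1) = (19*(4*I*√3)/2)*(-1) = (38*I*√3)*(-1) = -38*I*√3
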